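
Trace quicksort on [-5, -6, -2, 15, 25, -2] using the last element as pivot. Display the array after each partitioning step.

Partition 1: pivot=-2 at index 3 -> [-5, -6, -2, -2, 25, 15]
Partition 2: pivot=-2 at index 2 -> [-5, -6, -2, -2, 25, 15]
Partition 3: pivot=-6 at index 0 -> [-6, -5, -2, -2, 25, 15]
Partition 4: pivot=15 at index 4 -> [-6, -5, -2, -2, 15, 25]


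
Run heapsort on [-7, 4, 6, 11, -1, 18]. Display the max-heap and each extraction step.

Build heap: [18, 11, 6, 4, -1, -7]
Extract 18: [11, 4, 6, -7, -1, 18]
Extract 11: [6, 4, -1, -7, 11, 18]
Extract 6: [4, -7, -1, 6, 11, 18]
Extract 4: [-1, -7, 4, 6, 11, 18]
Extract -1: [-7, -1, 4, 6, 11, 18]


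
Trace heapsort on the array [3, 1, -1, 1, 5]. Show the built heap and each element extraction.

Build heap: [5, 3, -1, 1, 1]
Extract 5: [3, 1, -1, 1, 5]
Extract 3: [1, 1, -1, 3, 5]
Extract 1: [1, -1, 1, 3, 5]
Extract 1: [-1, 1, 1, 3, 5]


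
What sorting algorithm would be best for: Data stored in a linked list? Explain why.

Best choice: Merge sort
Reason: Merge sort doesn't require random access; can be done in O(1) extra space for linked lists


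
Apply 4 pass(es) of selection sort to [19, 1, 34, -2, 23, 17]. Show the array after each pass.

Pass 1: Select minimum -2 at index 3, swap -> [-2, 1, 34, 19, 23, 17]
Pass 2: Select minimum 1 at index 1, swap -> [-2, 1, 34, 19, 23, 17]
Pass 3: Select minimum 17 at index 5, swap -> [-2, 1, 17, 19, 23, 34]
Pass 4: Select minimum 19 at index 3, swap -> [-2, 1, 17, 19, 23, 34]


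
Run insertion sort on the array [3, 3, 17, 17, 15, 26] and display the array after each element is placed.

First element 3 is already 'sorted'
Insert 3: shifted 0 elements -> [3, 3, 17, 17, 15, 26]
Insert 17: shifted 0 elements -> [3, 3, 17, 17, 15, 26]
Insert 17: shifted 0 elements -> [3, 3, 17, 17, 15, 26]
Insert 15: shifted 2 elements -> [3, 3, 15, 17, 17, 26]
Insert 26: shifted 0 elements -> [3, 3, 15, 17, 17, 26]


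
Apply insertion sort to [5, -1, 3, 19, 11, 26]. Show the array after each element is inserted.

First element 5 is already 'sorted'
Insert -1: shifted 1 elements -> [-1, 5, 3, 19, 11, 26]
Insert 3: shifted 1 elements -> [-1, 3, 5, 19, 11, 26]
Insert 19: shifted 0 elements -> [-1, 3, 5, 19, 11, 26]
Insert 11: shifted 1 elements -> [-1, 3, 5, 11, 19, 26]
Insert 26: shifted 0 elements -> [-1, 3, 5, 11, 19, 26]


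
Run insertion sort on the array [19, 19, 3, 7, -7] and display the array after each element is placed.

First element 19 is already 'sorted'
Insert 19: shifted 0 elements -> [19, 19, 3, 7, -7]
Insert 3: shifted 2 elements -> [3, 19, 19, 7, -7]
Insert 7: shifted 2 elements -> [3, 7, 19, 19, -7]
Insert -7: shifted 4 elements -> [-7, 3, 7, 19, 19]


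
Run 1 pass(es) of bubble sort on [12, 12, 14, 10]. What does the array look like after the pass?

After pass 1: [12, 12, 10, 14] (1 swaps)
Total swaps: 1


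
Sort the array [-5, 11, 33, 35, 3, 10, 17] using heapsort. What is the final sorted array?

Build heap: [35, 11, 33, -5, 3, 10, 17]
Extract 35: [33, 11, 17, -5, 3, 10, 35]
Extract 33: [17, 11, 10, -5, 3, 33, 35]
Extract 17: [11, 3, 10, -5, 17, 33, 35]
Extract 11: [10, 3, -5, 11, 17, 33, 35]
Extract 10: [3, -5, 10, 11, 17, 33, 35]
Extract 3: [-5, 3, 10, 11, 17, 33, 35]


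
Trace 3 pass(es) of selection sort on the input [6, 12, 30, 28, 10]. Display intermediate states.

Pass 1: Select minimum 6 at index 0, swap -> [6, 12, 30, 28, 10]
Pass 2: Select minimum 10 at index 4, swap -> [6, 10, 30, 28, 12]
Pass 3: Select minimum 12 at index 4, swap -> [6, 10, 12, 28, 30]


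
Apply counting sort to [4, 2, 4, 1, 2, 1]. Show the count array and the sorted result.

Count array: [0, 2, 2, 0, 2]
(count[i] = number of elements equal to i)
Cumulative count: [0, 2, 4, 4, 6]
Sorted: [1, 1, 2, 2, 4, 4]


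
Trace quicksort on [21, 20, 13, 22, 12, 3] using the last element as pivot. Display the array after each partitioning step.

Partition 1: pivot=3 at index 0 -> [3, 20, 13, 22, 12, 21]
Partition 2: pivot=21 at index 4 -> [3, 20, 13, 12, 21, 22]
Partition 3: pivot=12 at index 1 -> [3, 12, 13, 20, 21, 22]
Partition 4: pivot=20 at index 3 -> [3, 12, 13, 20, 21, 22]


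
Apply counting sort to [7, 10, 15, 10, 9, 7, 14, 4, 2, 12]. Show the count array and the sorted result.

Count array: [0, 0, 1, 0, 1, 0, 0, 2, 0, 1, 2, 0, 1, 0, 1, 1]
(count[i] = number of elements equal to i)
Cumulative count: [0, 0, 1, 1, 2, 2, 2, 4, 4, 5, 7, 7, 8, 8, 9, 10]
Sorted: [2, 4, 7, 7, 9, 10, 10, 12, 14, 15]


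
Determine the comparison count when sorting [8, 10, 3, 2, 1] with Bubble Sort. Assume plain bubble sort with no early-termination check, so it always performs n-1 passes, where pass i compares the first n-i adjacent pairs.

Pass 1: compare adjacent pairs (0,1)..(3,4) = 4 comparison(s), 3 swap(s) -> [8, 3, 2, 1, 10]
Pass 2: compare adjacent pairs (0,1)..(2,3) = 3 comparison(s), 3 swap(s) -> [3, 2, 1, 8, 10]
Pass 3: compare adjacent pairs (0,1)..(1,2) = 2 comparison(s), 2 swap(s) -> [2, 1, 3, 8, 10]
Pass 4: compare adjacent pairs (0,1)..(0,1) = 1 comparison(s), 1 swap(s) -> [1, 2, 3, 8, 10]
Total comparisons: 4 + 3 + 2 + 1 = 10


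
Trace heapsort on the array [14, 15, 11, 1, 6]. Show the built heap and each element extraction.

Build heap: [15, 14, 11, 1, 6]
Extract 15: [14, 6, 11, 1, 15]
Extract 14: [11, 6, 1, 14, 15]
Extract 11: [6, 1, 11, 14, 15]
Extract 6: [1, 6, 11, 14, 15]


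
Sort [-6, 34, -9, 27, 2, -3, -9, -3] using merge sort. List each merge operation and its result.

Divide and conquer:
  Merge [-6] + [34] -> [-6, 34]
  Merge [-9] + [27] -> [-9, 27]
  Merge [-6, 34] + [-9, 27] -> [-9, -6, 27, 34]
  Merge [2] + [-3] -> [-3, 2]
  Merge [-9] + [-3] -> [-9, -3]
  Merge [-3, 2] + [-9, -3] -> [-9, -3, -3, 2]
  Merge [-9, -6, 27, 34] + [-9, -3, -3, 2] -> [-9, -9, -6, -3, -3, 2, 27, 34]


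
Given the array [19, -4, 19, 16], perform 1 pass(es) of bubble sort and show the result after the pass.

After pass 1: [-4, 19, 16, 19] (2 swaps)
Total swaps: 2


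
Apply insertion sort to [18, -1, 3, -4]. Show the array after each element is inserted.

First element 18 is already 'sorted'
Insert -1: shifted 1 elements -> [-1, 18, 3, -4]
Insert 3: shifted 1 elements -> [-1, 3, 18, -4]
Insert -4: shifted 3 elements -> [-4, -1, 3, 18]


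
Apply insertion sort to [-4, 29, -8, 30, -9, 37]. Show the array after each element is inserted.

First element -4 is already 'sorted'
Insert 29: shifted 0 elements -> [-4, 29, -8, 30, -9, 37]
Insert -8: shifted 2 elements -> [-8, -4, 29, 30, -9, 37]
Insert 30: shifted 0 elements -> [-8, -4, 29, 30, -9, 37]
Insert -9: shifted 4 elements -> [-9, -8, -4, 29, 30, 37]
Insert 37: shifted 0 elements -> [-9, -8, -4, 29, 30, 37]


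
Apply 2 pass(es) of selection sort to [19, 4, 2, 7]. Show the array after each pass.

Pass 1: Select minimum 2 at index 2, swap -> [2, 4, 19, 7]
Pass 2: Select minimum 4 at index 1, swap -> [2, 4, 19, 7]


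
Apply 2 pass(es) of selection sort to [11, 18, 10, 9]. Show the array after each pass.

Pass 1: Select minimum 9 at index 3, swap -> [9, 18, 10, 11]
Pass 2: Select minimum 10 at index 2, swap -> [9, 10, 18, 11]


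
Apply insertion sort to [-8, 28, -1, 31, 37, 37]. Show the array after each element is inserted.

First element -8 is already 'sorted'
Insert 28: shifted 0 elements -> [-8, 28, -1, 31, 37, 37]
Insert -1: shifted 1 elements -> [-8, -1, 28, 31, 37, 37]
Insert 31: shifted 0 elements -> [-8, -1, 28, 31, 37, 37]
Insert 37: shifted 0 elements -> [-8, -1, 28, 31, 37, 37]
Insert 37: shifted 0 elements -> [-8, -1, 28, 31, 37, 37]


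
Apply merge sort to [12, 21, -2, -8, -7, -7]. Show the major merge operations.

Divide and conquer:
  Merge [21] + [-2] -> [-2, 21]
  Merge [12] + [-2, 21] -> [-2, 12, 21]
  Merge [-7] + [-7] -> [-7, -7]
  Merge [-8] + [-7, -7] -> [-8, -7, -7]
  Merge [-2, 12, 21] + [-8, -7, -7] -> [-8, -7, -7, -2, 12, 21]


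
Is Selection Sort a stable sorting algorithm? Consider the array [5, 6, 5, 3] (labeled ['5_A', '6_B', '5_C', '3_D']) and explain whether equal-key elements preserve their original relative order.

Trace Selection Sort on the labeled array (the key is the number; the letter only tracks identity):
  Pass 1: minimum of unsorted part is 3_D at index 3; swap it with 5_A at index 0 -> [3_D, 6_B, 5_C, 5_A]
  Pass 2: minimum of unsorted part is 5_C at index 2; swap it with 6_B at index 1 -> [3_D, 5_C, 6_B, 5_A]
  Pass 3: minimum of unsorted part is 5_A at index 3; swap it with 6_B at index 2 -> [3_D, 5_C, 5_A, 6_B]
Final order: [3_D, 5_C, 5_A, 6_B]
Equal keys:
  value 5: originally 5_A, 5_C; after sorting 5_C, 5_A -> order changed
Equal keys were reordered, so Selection Sort is not stable: the long-range swap that moves the minimum into place can carry an element past an equal key. (One such input is enough; an unstable sort may happen to preserve order on other inputs, but it gives no guarantee.)
Answer: Not stable


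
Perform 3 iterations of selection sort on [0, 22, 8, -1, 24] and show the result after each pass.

Pass 1: Select minimum -1 at index 3, swap -> [-1, 22, 8, 0, 24]
Pass 2: Select minimum 0 at index 3, swap -> [-1, 0, 8, 22, 24]
Pass 3: Select minimum 8 at index 2, swap -> [-1, 0, 8, 22, 24]


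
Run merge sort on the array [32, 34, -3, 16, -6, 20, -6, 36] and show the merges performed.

Divide and conquer:
  Merge [32] + [34] -> [32, 34]
  Merge [-3] + [16] -> [-3, 16]
  Merge [32, 34] + [-3, 16] -> [-3, 16, 32, 34]
  Merge [-6] + [20] -> [-6, 20]
  Merge [-6] + [36] -> [-6, 36]
  Merge [-6, 20] + [-6, 36] -> [-6, -6, 20, 36]
  Merge [-3, 16, 32, 34] + [-6, -6, 20, 36] -> [-6, -6, -3, 16, 20, 32, 34, 36]


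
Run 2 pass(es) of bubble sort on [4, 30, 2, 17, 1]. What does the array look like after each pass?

After pass 1: [4, 2, 17, 1, 30] (3 swaps)
After pass 2: [2, 4, 1, 17, 30] (2 swaps)
Total swaps: 5


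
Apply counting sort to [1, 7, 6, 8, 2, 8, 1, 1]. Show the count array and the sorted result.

Count array: [0, 3, 1, 0, 0, 0, 1, 1, 2]
(count[i] = number of elements equal to i)
Cumulative count: [0, 3, 4, 4, 4, 4, 5, 6, 8]
Sorted: [1, 1, 1, 2, 6, 7, 8, 8]


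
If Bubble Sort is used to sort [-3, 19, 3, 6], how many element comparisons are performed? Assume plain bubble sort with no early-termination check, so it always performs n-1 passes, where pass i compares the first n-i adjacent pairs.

Pass 1: compare adjacent pairs (0,1)..(2,3) = 3 comparison(s), 2 swap(s) -> [-3, 3, 6, 19]
Pass 2: compare adjacent pairs (0,1)..(1,2) = 2 comparison(s), 0 swap(s) -> [-3, 3, 6, 19]
Pass 3: compare adjacent pairs (0,1)..(0,1) = 1 comparison(s), 0 swap(s) -> [-3, 3, 6, 19]
Total comparisons: 3 + 2 + 1 = 6


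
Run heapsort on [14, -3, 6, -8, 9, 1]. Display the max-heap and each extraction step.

Build heap: [14, 9, 6, -8, -3, 1]
Extract 14: [9, 1, 6, -8, -3, 14]
Extract 9: [6, 1, -3, -8, 9, 14]
Extract 6: [1, -8, -3, 6, 9, 14]
Extract 1: [-3, -8, 1, 6, 9, 14]
Extract -3: [-8, -3, 1, 6, 9, 14]


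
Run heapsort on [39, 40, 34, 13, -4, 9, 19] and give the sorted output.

Build heap: [40, 39, 34, 13, -4, 9, 19]
Extract 40: [39, 19, 34, 13, -4, 9, 40]
Extract 39: [34, 19, 9, 13, -4, 39, 40]
Extract 34: [19, 13, 9, -4, 34, 39, 40]
Extract 19: [13, -4, 9, 19, 34, 39, 40]
Extract 13: [9, -4, 13, 19, 34, 39, 40]
Extract 9: [-4, 9, 13, 19, 34, 39, 40]


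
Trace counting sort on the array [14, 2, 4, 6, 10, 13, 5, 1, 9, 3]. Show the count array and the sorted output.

Count array: [0, 1, 1, 1, 1, 1, 1, 0, 0, 1, 1, 0, 0, 1, 1]
(count[i] = number of elements equal to i)
Cumulative count: [0, 1, 2, 3, 4, 5, 6, 6, 6, 7, 8, 8, 8, 9, 10]
Sorted: [1, 2, 3, 4, 5, 6, 9, 10, 13, 14]


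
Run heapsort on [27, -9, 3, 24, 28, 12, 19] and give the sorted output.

Build heap: [28, 27, 19, 24, -9, 12, 3]
Extract 28: [27, 24, 19, 3, -9, 12, 28]
Extract 27: [24, 12, 19, 3, -9, 27, 28]
Extract 24: [19, 12, -9, 3, 24, 27, 28]
Extract 19: [12, 3, -9, 19, 24, 27, 28]
Extract 12: [3, -9, 12, 19, 24, 27, 28]
Extract 3: [-9, 3, 12, 19, 24, 27, 28]


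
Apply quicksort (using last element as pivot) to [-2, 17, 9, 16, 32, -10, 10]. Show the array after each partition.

Partition 1: pivot=10 at index 3 -> [-2, 9, -10, 10, 32, 17, 16]
Partition 2: pivot=-10 at index 0 -> [-10, 9, -2, 10, 32, 17, 16]
Partition 3: pivot=-2 at index 1 -> [-10, -2, 9, 10, 32, 17, 16]
Partition 4: pivot=16 at index 4 -> [-10, -2, 9, 10, 16, 17, 32]
Partition 5: pivot=32 at index 6 -> [-10, -2, 9, 10, 16, 17, 32]


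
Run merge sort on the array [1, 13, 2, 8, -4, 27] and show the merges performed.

Divide and conquer:
  Merge [13] + [2] -> [2, 13]
  Merge [1] + [2, 13] -> [1, 2, 13]
  Merge [-4] + [27] -> [-4, 27]
  Merge [8] + [-4, 27] -> [-4, 8, 27]
  Merge [1, 2, 13] + [-4, 8, 27] -> [-4, 1, 2, 8, 13, 27]


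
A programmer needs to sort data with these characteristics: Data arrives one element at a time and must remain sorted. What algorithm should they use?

Best choice: Insertion sort
Reason: Insertion sort naturally handles online/streaming input by inserting each new element into sorted position


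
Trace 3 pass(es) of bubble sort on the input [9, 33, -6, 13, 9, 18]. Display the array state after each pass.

After pass 1: [9, -6, 13, 9, 18, 33] (4 swaps)
After pass 2: [-6, 9, 9, 13, 18, 33] (2 swaps)
After pass 3: [-6, 9, 9, 13, 18, 33] (0 swaps)
Total swaps: 6


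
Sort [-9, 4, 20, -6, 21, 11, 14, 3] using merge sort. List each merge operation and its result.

Divide and conquer:
  Merge [-9] + [4] -> [-9, 4]
  Merge [20] + [-6] -> [-6, 20]
  Merge [-9, 4] + [-6, 20] -> [-9, -6, 4, 20]
  Merge [21] + [11] -> [11, 21]
  Merge [14] + [3] -> [3, 14]
  Merge [11, 21] + [3, 14] -> [3, 11, 14, 21]
  Merge [-9, -6, 4, 20] + [3, 11, 14, 21] -> [-9, -6, 3, 4, 11, 14, 20, 21]


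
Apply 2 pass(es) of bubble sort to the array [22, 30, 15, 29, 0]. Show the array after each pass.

After pass 1: [22, 15, 29, 0, 30] (3 swaps)
After pass 2: [15, 22, 0, 29, 30] (2 swaps)
Total swaps: 5


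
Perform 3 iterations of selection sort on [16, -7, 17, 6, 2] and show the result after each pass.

Pass 1: Select minimum -7 at index 1, swap -> [-7, 16, 17, 6, 2]
Pass 2: Select minimum 2 at index 4, swap -> [-7, 2, 17, 6, 16]
Pass 3: Select minimum 6 at index 3, swap -> [-7, 2, 6, 17, 16]


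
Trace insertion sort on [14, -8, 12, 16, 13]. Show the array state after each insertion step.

First element 14 is already 'sorted'
Insert -8: shifted 1 elements -> [-8, 14, 12, 16, 13]
Insert 12: shifted 1 elements -> [-8, 12, 14, 16, 13]
Insert 16: shifted 0 elements -> [-8, 12, 14, 16, 13]
Insert 13: shifted 2 elements -> [-8, 12, 13, 14, 16]


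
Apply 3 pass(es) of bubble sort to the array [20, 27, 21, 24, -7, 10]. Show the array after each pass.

After pass 1: [20, 21, 24, -7, 10, 27] (4 swaps)
After pass 2: [20, 21, -7, 10, 24, 27] (2 swaps)
After pass 3: [20, -7, 10, 21, 24, 27] (2 swaps)
Total swaps: 8


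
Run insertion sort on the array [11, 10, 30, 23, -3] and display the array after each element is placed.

First element 11 is already 'sorted'
Insert 10: shifted 1 elements -> [10, 11, 30, 23, -3]
Insert 30: shifted 0 elements -> [10, 11, 30, 23, -3]
Insert 23: shifted 1 elements -> [10, 11, 23, 30, -3]
Insert -3: shifted 4 elements -> [-3, 10, 11, 23, 30]


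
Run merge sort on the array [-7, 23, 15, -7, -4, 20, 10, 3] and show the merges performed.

Divide and conquer:
  Merge [-7] + [23] -> [-7, 23]
  Merge [15] + [-7] -> [-7, 15]
  Merge [-7, 23] + [-7, 15] -> [-7, -7, 15, 23]
  Merge [-4] + [20] -> [-4, 20]
  Merge [10] + [3] -> [3, 10]
  Merge [-4, 20] + [3, 10] -> [-4, 3, 10, 20]
  Merge [-7, -7, 15, 23] + [-4, 3, 10, 20] -> [-7, -7, -4, 3, 10, 15, 20, 23]


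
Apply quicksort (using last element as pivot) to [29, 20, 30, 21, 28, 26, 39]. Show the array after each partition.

Partition 1: pivot=39 at index 6 -> [29, 20, 30, 21, 28, 26, 39]
Partition 2: pivot=26 at index 2 -> [20, 21, 26, 29, 28, 30, 39]
Partition 3: pivot=21 at index 1 -> [20, 21, 26, 29, 28, 30, 39]
Partition 4: pivot=30 at index 5 -> [20, 21, 26, 29, 28, 30, 39]
Partition 5: pivot=28 at index 3 -> [20, 21, 26, 28, 29, 30, 39]


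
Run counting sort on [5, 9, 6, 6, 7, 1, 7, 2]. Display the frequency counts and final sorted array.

Count array: [0, 1, 1, 0, 0, 1, 2, 2, 0, 1]
(count[i] = number of elements equal to i)
Cumulative count: [0, 1, 2, 2, 2, 3, 5, 7, 7, 8]
Sorted: [1, 2, 5, 6, 6, 7, 7, 9]


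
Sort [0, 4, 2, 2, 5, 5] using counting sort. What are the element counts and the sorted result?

Count array: [1, 0, 2, 0, 1, 2]
(count[i] = number of elements equal to i)
Cumulative count: [1, 1, 3, 3, 4, 6]
Sorted: [0, 2, 2, 4, 5, 5]


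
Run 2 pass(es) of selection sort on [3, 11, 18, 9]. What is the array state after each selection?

Pass 1: Select minimum 3 at index 0, swap -> [3, 11, 18, 9]
Pass 2: Select minimum 9 at index 3, swap -> [3, 9, 18, 11]


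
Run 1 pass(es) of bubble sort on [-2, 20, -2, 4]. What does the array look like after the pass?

After pass 1: [-2, -2, 4, 20] (2 swaps)
Total swaps: 2


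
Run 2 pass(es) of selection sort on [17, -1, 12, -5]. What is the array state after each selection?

Pass 1: Select minimum -5 at index 3, swap -> [-5, -1, 12, 17]
Pass 2: Select minimum -1 at index 1, swap -> [-5, -1, 12, 17]


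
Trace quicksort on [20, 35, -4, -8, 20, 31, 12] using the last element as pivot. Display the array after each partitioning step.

Partition 1: pivot=12 at index 2 -> [-4, -8, 12, 35, 20, 31, 20]
Partition 2: pivot=-8 at index 0 -> [-8, -4, 12, 35, 20, 31, 20]
Partition 3: pivot=20 at index 4 -> [-8, -4, 12, 20, 20, 31, 35]
Partition 4: pivot=35 at index 6 -> [-8, -4, 12, 20, 20, 31, 35]


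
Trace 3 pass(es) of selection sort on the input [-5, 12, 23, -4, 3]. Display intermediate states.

Pass 1: Select minimum -5 at index 0, swap -> [-5, 12, 23, -4, 3]
Pass 2: Select minimum -4 at index 3, swap -> [-5, -4, 23, 12, 3]
Pass 3: Select minimum 3 at index 4, swap -> [-5, -4, 3, 12, 23]


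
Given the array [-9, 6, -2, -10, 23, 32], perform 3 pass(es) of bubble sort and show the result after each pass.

After pass 1: [-9, -2, -10, 6, 23, 32] (2 swaps)
After pass 2: [-9, -10, -2, 6, 23, 32] (1 swaps)
After pass 3: [-10, -9, -2, 6, 23, 32] (1 swaps)
Total swaps: 4


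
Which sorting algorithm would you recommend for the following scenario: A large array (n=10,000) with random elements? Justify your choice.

Best choice: Quicksort or Mergesort
Reason: Both have O(n log n) average case; quicksort has lower constant factors


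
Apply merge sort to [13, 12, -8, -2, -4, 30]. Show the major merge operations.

Divide and conquer:
  Merge [12] + [-8] -> [-8, 12]
  Merge [13] + [-8, 12] -> [-8, 12, 13]
  Merge [-4] + [30] -> [-4, 30]
  Merge [-2] + [-4, 30] -> [-4, -2, 30]
  Merge [-8, 12, 13] + [-4, -2, 30] -> [-8, -4, -2, 12, 13, 30]


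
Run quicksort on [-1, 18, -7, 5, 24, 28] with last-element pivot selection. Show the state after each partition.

Partition 1: pivot=28 at index 5 -> [-1, 18, -7, 5, 24, 28]
Partition 2: pivot=24 at index 4 -> [-1, 18, -7, 5, 24, 28]
Partition 3: pivot=5 at index 2 -> [-1, -7, 5, 18, 24, 28]
Partition 4: pivot=-7 at index 0 -> [-7, -1, 5, 18, 24, 28]


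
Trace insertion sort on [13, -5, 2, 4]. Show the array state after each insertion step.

First element 13 is already 'sorted'
Insert -5: shifted 1 elements -> [-5, 13, 2, 4]
Insert 2: shifted 1 elements -> [-5, 2, 13, 4]
Insert 4: shifted 1 elements -> [-5, 2, 4, 13]


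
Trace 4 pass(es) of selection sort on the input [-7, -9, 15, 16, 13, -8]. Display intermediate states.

Pass 1: Select minimum -9 at index 1, swap -> [-9, -7, 15, 16, 13, -8]
Pass 2: Select minimum -8 at index 5, swap -> [-9, -8, 15, 16, 13, -7]
Pass 3: Select minimum -7 at index 5, swap -> [-9, -8, -7, 16, 13, 15]
Pass 4: Select minimum 13 at index 4, swap -> [-9, -8, -7, 13, 16, 15]


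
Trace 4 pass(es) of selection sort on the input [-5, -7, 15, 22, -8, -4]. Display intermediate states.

Pass 1: Select minimum -8 at index 4, swap -> [-8, -7, 15, 22, -5, -4]
Pass 2: Select minimum -7 at index 1, swap -> [-8, -7, 15, 22, -5, -4]
Pass 3: Select minimum -5 at index 4, swap -> [-8, -7, -5, 22, 15, -4]
Pass 4: Select minimum -4 at index 5, swap -> [-8, -7, -5, -4, 15, 22]


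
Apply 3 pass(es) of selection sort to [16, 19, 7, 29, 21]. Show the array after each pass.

Pass 1: Select minimum 7 at index 2, swap -> [7, 19, 16, 29, 21]
Pass 2: Select minimum 16 at index 2, swap -> [7, 16, 19, 29, 21]
Pass 3: Select minimum 19 at index 2, swap -> [7, 16, 19, 29, 21]


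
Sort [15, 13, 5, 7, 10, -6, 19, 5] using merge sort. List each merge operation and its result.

Divide and conquer:
  Merge [15] + [13] -> [13, 15]
  Merge [5] + [7] -> [5, 7]
  Merge [13, 15] + [5, 7] -> [5, 7, 13, 15]
  Merge [10] + [-6] -> [-6, 10]
  Merge [19] + [5] -> [5, 19]
  Merge [-6, 10] + [5, 19] -> [-6, 5, 10, 19]
  Merge [5, 7, 13, 15] + [-6, 5, 10, 19] -> [-6, 5, 5, 7, 10, 13, 15, 19]


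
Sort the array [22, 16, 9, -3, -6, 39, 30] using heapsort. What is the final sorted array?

Build heap: [39, 16, 30, -3, -6, 9, 22]
Extract 39: [30, 16, 22, -3, -6, 9, 39]
Extract 30: [22, 16, 9, -3, -6, 30, 39]
Extract 22: [16, -3, 9, -6, 22, 30, 39]
Extract 16: [9, -3, -6, 16, 22, 30, 39]
Extract 9: [-3, -6, 9, 16, 22, 30, 39]
Extract -3: [-6, -3, 9, 16, 22, 30, 39]


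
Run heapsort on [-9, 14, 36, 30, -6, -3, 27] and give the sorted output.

Build heap: [36, 30, 27, 14, -6, -3, -9]
Extract 36: [30, 14, 27, -9, -6, -3, 36]
Extract 30: [27, 14, -3, -9, -6, 30, 36]
Extract 27: [14, -6, -3, -9, 27, 30, 36]
Extract 14: [-3, -6, -9, 14, 27, 30, 36]
Extract -3: [-6, -9, -3, 14, 27, 30, 36]
Extract -6: [-9, -6, -3, 14, 27, 30, 36]


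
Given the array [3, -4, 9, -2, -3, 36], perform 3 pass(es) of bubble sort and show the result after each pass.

After pass 1: [-4, 3, -2, -3, 9, 36] (3 swaps)
After pass 2: [-4, -2, -3, 3, 9, 36] (2 swaps)
After pass 3: [-4, -3, -2, 3, 9, 36] (1 swaps)
Total swaps: 6


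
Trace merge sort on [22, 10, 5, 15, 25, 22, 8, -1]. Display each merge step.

Divide and conquer:
  Merge [22] + [10] -> [10, 22]
  Merge [5] + [15] -> [5, 15]
  Merge [10, 22] + [5, 15] -> [5, 10, 15, 22]
  Merge [25] + [22] -> [22, 25]
  Merge [8] + [-1] -> [-1, 8]
  Merge [22, 25] + [-1, 8] -> [-1, 8, 22, 25]
  Merge [5, 10, 15, 22] + [-1, 8, 22, 25] -> [-1, 5, 8, 10, 15, 22, 22, 25]


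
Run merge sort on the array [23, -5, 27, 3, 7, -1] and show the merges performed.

Divide and conquer:
  Merge [-5] + [27] -> [-5, 27]
  Merge [23] + [-5, 27] -> [-5, 23, 27]
  Merge [7] + [-1] -> [-1, 7]
  Merge [3] + [-1, 7] -> [-1, 3, 7]
  Merge [-5, 23, 27] + [-1, 3, 7] -> [-5, -1, 3, 7, 23, 27]


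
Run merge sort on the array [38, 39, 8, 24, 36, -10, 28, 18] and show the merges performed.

Divide and conquer:
  Merge [38] + [39] -> [38, 39]
  Merge [8] + [24] -> [8, 24]
  Merge [38, 39] + [8, 24] -> [8, 24, 38, 39]
  Merge [36] + [-10] -> [-10, 36]
  Merge [28] + [18] -> [18, 28]
  Merge [-10, 36] + [18, 28] -> [-10, 18, 28, 36]
  Merge [8, 24, 38, 39] + [-10, 18, 28, 36] -> [-10, 8, 18, 24, 28, 36, 38, 39]


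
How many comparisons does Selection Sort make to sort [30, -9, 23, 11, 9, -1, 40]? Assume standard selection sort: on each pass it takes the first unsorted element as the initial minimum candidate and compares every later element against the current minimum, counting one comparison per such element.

Pass 1: scan indices 1..6 for the minimum = 6 comparison(s); min is -9, place at index 0 -> [-9, 30, 23, 11, 9, -1, 40]
Pass 2: scan indices 2..6 for the minimum = 5 comparison(s); min is -1, place at index 1 -> [-9, -1, 23, 11, 9, 30, 40]
Pass 3: scan indices 3..6 for the minimum = 4 comparison(s); min is 9, place at index 2 -> [-9, -1, 9, 11, 23, 30, 40]
Pass 4: scan indices 4..6 for the minimum = 3 comparison(s); min is 11, place at index 3 -> [-9, -1, 9, 11, 23, 30, 40]
Pass 5: scan indices 5..6 for the minimum = 2 comparison(s); min is 23, place at index 4 -> [-9, -1, 9, 11, 23, 30, 40]
Pass 6: scan indices 6..6 for the minimum = 1 comparison(s); min is 30, place at index 5 -> [-9, -1, 9, 11, 23, 30, 40]
Selection sort always scans the whole unsorted suffix, so the count is (n-1) + (n-2) + ... + 1 = n(n-1)/2 = 7*6/2 = 21 regardless of the input order.
Total comparisons: 6 + 5 + 4 + 3 + 2 + 1 = 21


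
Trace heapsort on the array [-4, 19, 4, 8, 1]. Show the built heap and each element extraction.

Build heap: [19, 8, 4, -4, 1]
Extract 19: [8, 1, 4, -4, 19]
Extract 8: [4, 1, -4, 8, 19]
Extract 4: [1, -4, 4, 8, 19]
Extract 1: [-4, 1, 4, 8, 19]


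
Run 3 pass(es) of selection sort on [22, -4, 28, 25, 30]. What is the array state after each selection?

Pass 1: Select minimum -4 at index 1, swap -> [-4, 22, 28, 25, 30]
Pass 2: Select minimum 22 at index 1, swap -> [-4, 22, 28, 25, 30]
Pass 3: Select minimum 25 at index 3, swap -> [-4, 22, 25, 28, 30]


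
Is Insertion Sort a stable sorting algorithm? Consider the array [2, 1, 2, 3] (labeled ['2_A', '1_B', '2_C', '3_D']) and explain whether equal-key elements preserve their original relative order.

Trace Insertion Sort on the labeled array (the key is the number; the letter only tracks identity):
  Insert 1_B at index 0: [1_B, 2_A, 2_C, 3_D]
  Insert 2_C at index 2: [1_B, 2_A, 2_C, 3_D]
  Insert 3_D at index 3: [1_B, 2_A, 2_C, 3_D]
Final order: [1_B, 2_A, 2_C, 3_D]
Equal keys:
  value 2: originally 2_A, 2_C; after sorting 2_A, 2_C -> order preserved
All equal keys kept their original relative order. Insertion Sort is stable: elements are shifted only while they are strictly greater than the key, so a key is inserted after any equal elements already placed.
Answer: Stable


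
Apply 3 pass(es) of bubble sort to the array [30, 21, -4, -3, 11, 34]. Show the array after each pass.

After pass 1: [21, -4, -3, 11, 30, 34] (4 swaps)
After pass 2: [-4, -3, 11, 21, 30, 34] (3 swaps)
After pass 3: [-4, -3, 11, 21, 30, 34] (0 swaps)
Total swaps: 7


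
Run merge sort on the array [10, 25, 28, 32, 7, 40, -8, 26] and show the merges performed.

Divide and conquer:
  Merge [10] + [25] -> [10, 25]
  Merge [28] + [32] -> [28, 32]
  Merge [10, 25] + [28, 32] -> [10, 25, 28, 32]
  Merge [7] + [40] -> [7, 40]
  Merge [-8] + [26] -> [-8, 26]
  Merge [7, 40] + [-8, 26] -> [-8, 7, 26, 40]
  Merge [10, 25, 28, 32] + [-8, 7, 26, 40] -> [-8, 7, 10, 25, 26, 28, 32, 40]


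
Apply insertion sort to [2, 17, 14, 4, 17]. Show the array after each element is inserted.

First element 2 is already 'sorted'
Insert 17: shifted 0 elements -> [2, 17, 14, 4, 17]
Insert 14: shifted 1 elements -> [2, 14, 17, 4, 17]
Insert 4: shifted 2 elements -> [2, 4, 14, 17, 17]
Insert 17: shifted 0 elements -> [2, 4, 14, 17, 17]


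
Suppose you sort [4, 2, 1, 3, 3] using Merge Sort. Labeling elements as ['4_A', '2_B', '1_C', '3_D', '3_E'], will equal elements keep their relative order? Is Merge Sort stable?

Trace Merge Sort on the labeled array (the key is the number; the letter only tracks identity):
  Merge [4_A] + [2_B] -> [2_B, 4_A]
  Merge [3_D] + [3_E] -> [3_D, 3_E]
  Merge [1_C] + [3_D, 3_E] -> [1_C, 3_D, 3_E]
  Merge [2_B, 4_A] + [1_C, 3_D, 3_E] -> [1_C, 2_B, 3_D, 3_E, 4_A]
Final order: [1_C, 2_B, 3_D, 3_E, 4_A]
Equal keys:
  value 3: originally 3_D, 3_E; after sorting 3_D, 3_E -> order preserved
All equal keys kept their original relative order. Merge Sort is stable: when the heads of the two halves are equal the merge takes from the left half first.
Answer: Stable


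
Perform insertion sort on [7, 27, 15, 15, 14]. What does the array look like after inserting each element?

First element 7 is already 'sorted'
Insert 27: shifted 0 elements -> [7, 27, 15, 15, 14]
Insert 15: shifted 1 elements -> [7, 15, 27, 15, 14]
Insert 15: shifted 1 elements -> [7, 15, 15, 27, 14]
Insert 14: shifted 3 elements -> [7, 14, 15, 15, 27]


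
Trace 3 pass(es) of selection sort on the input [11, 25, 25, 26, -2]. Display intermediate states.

Pass 1: Select minimum -2 at index 4, swap -> [-2, 25, 25, 26, 11]
Pass 2: Select minimum 11 at index 4, swap -> [-2, 11, 25, 26, 25]
Pass 3: Select minimum 25 at index 2, swap -> [-2, 11, 25, 26, 25]


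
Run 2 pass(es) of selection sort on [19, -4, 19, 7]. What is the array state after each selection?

Pass 1: Select minimum -4 at index 1, swap -> [-4, 19, 19, 7]
Pass 2: Select minimum 7 at index 3, swap -> [-4, 7, 19, 19]


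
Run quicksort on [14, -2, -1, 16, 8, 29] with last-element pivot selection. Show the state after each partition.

Partition 1: pivot=29 at index 5 -> [14, -2, -1, 16, 8, 29]
Partition 2: pivot=8 at index 2 -> [-2, -1, 8, 16, 14, 29]
Partition 3: pivot=-1 at index 1 -> [-2, -1, 8, 16, 14, 29]
Partition 4: pivot=14 at index 3 -> [-2, -1, 8, 14, 16, 29]


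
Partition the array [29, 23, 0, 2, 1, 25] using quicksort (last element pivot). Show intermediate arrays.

Partition 1: pivot=25 at index 4 -> [23, 0, 2, 1, 25, 29]
Partition 2: pivot=1 at index 1 -> [0, 1, 2, 23, 25, 29]
Partition 3: pivot=23 at index 3 -> [0, 1, 2, 23, 25, 29]


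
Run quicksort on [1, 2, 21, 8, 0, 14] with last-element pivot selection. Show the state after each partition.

Partition 1: pivot=14 at index 4 -> [1, 2, 8, 0, 14, 21]
Partition 2: pivot=0 at index 0 -> [0, 2, 8, 1, 14, 21]
Partition 3: pivot=1 at index 1 -> [0, 1, 8, 2, 14, 21]
Partition 4: pivot=2 at index 2 -> [0, 1, 2, 8, 14, 21]


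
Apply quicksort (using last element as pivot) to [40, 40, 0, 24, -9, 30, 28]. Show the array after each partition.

Partition 1: pivot=28 at index 3 -> [0, 24, -9, 28, 40, 30, 40]
Partition 2: pivot=-9 at index 0 -> [-9, 24, 0, 28, 40, 30, 40]
Partition 3: pivot=0 at index 1 -> [-9, 0, 24, 28, 40, 30, 40]
Partition 4: pivot=40 at index 6 -> [-9, 0, 24, 28, 40, 30, 40]
Partition 5: pivot=30 at index 4 -> [-9, 0, 24, 28, 30, 40, 40]


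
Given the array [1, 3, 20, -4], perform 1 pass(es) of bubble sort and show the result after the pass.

After pass 1: [1, 3, -4, 20] (1 swaps)
Total swaps: 1


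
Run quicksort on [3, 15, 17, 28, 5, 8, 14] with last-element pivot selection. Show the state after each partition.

Partition 1: pivot=14 at index 3 -> [3, 5, 8, 14, 15, 17, 28]
Partition 2: pivot=8 at index 2 -> [3, 5, 8, 14, 15, 17, 28]
Partition 3: pivot=5 at index 1 -> [3, 5, 8, 14, 15, 17, 28]
Partition 4: pivot=28 at index 6 -> [3, 5, 8, 14, 15, 17, 28]
Partition 5: pivot=17 at index 5 -> [3, 5, 8, 14, 15, 17, 28]


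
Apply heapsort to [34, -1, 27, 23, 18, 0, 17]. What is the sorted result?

Build heap: [34, 23, 27, -1, 18, 0, 17]
Extract 34: [27, 23, 17, -1, 18, 0, 34]
Extract 27: [23, 18, 17, -1, 0, 27, 34]
Extract 23: [18, 0, 17, -1, 23, 27, 34]
Extract 18: [17, 0, -1, 18, 23, 27, 34]
Extract 17: [0, -1, 17, 18, 23, 27, 34]
Extract 0: [-1, 0, 17, 18, 23, 27, 34]


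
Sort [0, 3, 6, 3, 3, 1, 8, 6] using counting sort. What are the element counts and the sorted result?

Count array: [1, 1, 0, 3, 0, 0, 2, 0, 1]
(count[i] = number of elements equal to i)
Cumulative count: [1, 2, 2, 5, 5, 5, 7, 7, 8]
Sorted: [0, 1, 3, 3, 3, 6, 6, 8]


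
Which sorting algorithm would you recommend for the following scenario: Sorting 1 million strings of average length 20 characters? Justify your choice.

Best choice: MSD radix sort or Mergesort
Reason: MSD radix sort is a non-comparison sort that buckets the strings by successive character positions, running in time proportional to the total number of characters examined rather than O(n log n) string comparisons; mergesort is a stable O(n log n)-comparison alternative that works for arbitrary variable-length keys


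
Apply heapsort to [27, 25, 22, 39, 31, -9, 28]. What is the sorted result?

Build heap: [39, 31, 28, 25, 27, -9, 22]
Extract 39: [31, 27, 28, 25, 22, -9, 39]
Extract 31: [28, 27, -9, 25, 22, 31, 39]
Extract 28: [27, 25, -9, 22, 28, 31, 39]
Extract 27: [25, 22, -9, 27, 28, 31, 39]
Extract 25: [22, -9, 25, 27, 28, 31, 39]
Extract 22: [-9, 22, 25, 27, 28, 31, 39]


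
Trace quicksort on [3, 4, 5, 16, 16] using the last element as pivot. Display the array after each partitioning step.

Partition 1: pivot=16 at index 4 -> [3, 4, 5, 16, 16]
Partition 2: pivot=16 at index 3 -> [3, 4, 5, 16, 16]
Partition 3: pivot=5 at index 2 -> [3, 4, 5, 16, 16]
Partition 4: pivot=4 at index 1 -> [3, 4, 5, 16, 16]


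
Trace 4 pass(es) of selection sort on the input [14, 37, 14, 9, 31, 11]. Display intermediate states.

Pass 1: Select minimum 9 at index 3, swap -> [9, 37, 14, 14, 31, 11]
Pass 2: Select minimum 11 at index 5, swap -> [9, 11, 14, 14, 31, 37]
Pass 3: Select minimum 14 at index 2, swap -> [9, 11, 14, 14, 31, 37]
Pass 4: Select minimum 14 at index 3, swap -> [9, 11, 14, 14, 31, 37]


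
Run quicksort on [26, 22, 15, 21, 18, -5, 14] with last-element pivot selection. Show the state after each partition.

Partition 1: pivot=14 at index 1 -> [-5, 14, 15, 21, 18, 26, 22]
Partition 2: pivot=22 at index 5 -> [-5, 14, 15, 21, 18, 22, 26]
Partition 3: pivot=18 at index 3 -> [-5, 14, 15, 18, 21, 22, 26]


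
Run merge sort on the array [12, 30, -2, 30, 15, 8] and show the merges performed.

Divide and conquer:
  Merge [30] + [-2] -> [-2, 30]
  Merge [12] + [-2, 30] -> [-2, 12, 30]
  Merge [15] + [8] -> [8, 15]
  Merge [30] + [8, 15] -> [8, 15, 30]
  Merge [-2, 12, 30] + [8, 15, 30] -> [-2, 8, 12, 15, 30, 30]


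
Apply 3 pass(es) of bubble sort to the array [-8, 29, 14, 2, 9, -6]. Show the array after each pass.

After pass 1: [-8, 14, 2, 9, -6, 29] (4 swaps)
After pass 2: [-8, 2, 9, -6, 14, 29] (3 swaps)
After pass 3: [-8, 2, -6, 9, 14, 29] (1 swaps)
Total swaps: 8


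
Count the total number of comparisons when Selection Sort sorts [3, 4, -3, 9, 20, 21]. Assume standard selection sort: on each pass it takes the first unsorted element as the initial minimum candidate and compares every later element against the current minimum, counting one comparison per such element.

Pass 1: scan indices 1..5 for the minimum = 5 comparison(s); min is -3, place at index 0 -> [-3, 4, 3, 9, 20, 21]
Pass 2: scan indices 2..5 for the minimum = 4 comparison(s); min is 3, place at index 1 -> [-3, 3, 4, 9, 20, 21]
Pass 3: scan indices 3..5 for the minimum = 3 comparison(s); min is 4, place at index 2 -> [-3, 3, 4, 9, 20, 21]
Pass 4: scan indices 4..5 for the minimum = 2 comparison(s); min is 9, place at index 3 -> [-3, 3, 4, 9, 20, 21]
Pass 5: scan indices 5..5 for the minimum = 1 comparison(s); min is 20, place at index 4 -> [-3, 3, 4, 9, 20, 21]
Selection sort always scans the whole unsorted suffix, so the count is (n-1) + (n-2) + ... + 1 = n(n-1)/2 = 6*5/2 = 15 regardless of the input order.
Total comparisons: 5 + 4 + 3 + 2 + 1 = 15


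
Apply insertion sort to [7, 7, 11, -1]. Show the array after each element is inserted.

First element 7 is already 'sorted'
Insert 7: shifted 0 elements -> [7, 7, 11, -1]
Insert 11: shifted 0 elements -> [7, 7, 11, -1]
Insert -1: shifted 3 elements -> [-1, 7, 7, 11]


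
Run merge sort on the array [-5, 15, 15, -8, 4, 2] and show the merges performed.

Divide and conquer:
  Merge [15] + [15] -> [15, 15]
  Merge [-5] + [15, 15] -> [-5, 15, 15]
  Merge [4] + [2] -> [2, 4]
  Merge [-8] + [2, 4] -> [-8, 2, 4]
  Merge [-5, 15, 15] + [-8, 2, 4] -> [-8, -5, 2, 4, 15, 15]


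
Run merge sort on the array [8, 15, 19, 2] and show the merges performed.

Divide and conquer:
  Merge [8] + [15] -> [8, 15]
  Merge [19] + [2] -> [2, 19]
  Merge [8, 15] + [2, 19] -> [2, 8, 15, 19]


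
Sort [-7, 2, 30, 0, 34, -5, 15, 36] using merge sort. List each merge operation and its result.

Divide and conquer:
  Merge [-7] + [2] -> [-7, 2]
  Merge [30] + [0] -> [0, 30]
  Merge [-7, 2] + [0, 30] -> [-7, 0, 2, 30]
  Merge [34] + [-5] -> [-5, 34]
  Merge [15] + [36] -> [15, 36]
  Merge [-5, 34] + [15, 36] -> [-5, 15, 34, 36]
  Merge [-7, 0, 2, 30] + [-5, 15, 34, 36] -> [-7, -5, 0, 2, 15, 30, 34, 36]


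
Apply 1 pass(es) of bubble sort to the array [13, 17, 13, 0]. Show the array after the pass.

After pass 1: [13, 13, 0, 17] (2 swaps)
Total swaps: 2


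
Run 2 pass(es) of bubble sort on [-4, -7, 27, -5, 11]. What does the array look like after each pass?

After pass 1: [-7, -4, -5, 11, 27] (3 swaps)
After pass 2: [-7, -5, -4, 11, 27] (1 swaps)
Total swaps: 4


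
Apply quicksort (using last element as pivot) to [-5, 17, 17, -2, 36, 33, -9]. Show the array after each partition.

Partition 1: pivot=-9 at index 0 -> [-9, 17, 17, -2, 36, 33, -5]
Partition 2: pivot=-5 at index 1 -> [-9, -5, 17, -2, 36, 33, 17]
Partition 3: pivot=17 at index 4 -> [-9, -5, 17, -2, 17, 33, 36]
Partition 4: pivot=-2 at index 2 -> [-9, -5, -2, 17, 17, 33, 36]
Partition 5: pivot=36 at index 6 -> [-9, -5, -2, 17, 17, 33, 36]


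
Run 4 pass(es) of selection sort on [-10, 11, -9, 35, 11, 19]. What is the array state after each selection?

Pass 1: Select minimum -10 at index 0, swap -> [-10, 11, -9, 35, 11, 19]
Pass 2: Select minimum -9 at index 2, swap -> [-10, -9, 11, 35, 11, 19]
Pass 3: Select minimum 11 at index 2, swap -> [-10, -9, 11, 35, 11, 19]
Pass 4: Select minimum 11 at index 4, swap -> [-10, -9, 11, 11, 35, 19]


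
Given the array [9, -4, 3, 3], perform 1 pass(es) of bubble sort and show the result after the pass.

After pass 1: [-4, 3, 3, 9] (3 swaps)
Total swaps: 3


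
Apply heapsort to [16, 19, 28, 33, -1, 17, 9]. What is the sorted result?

Build heap: [33, 19, 28, 16, -1, 17, 9]
Extract 33: [28, 19, 17, 16, -1, 9, 33]
Extract 28: [19, 16, 17, 9, -1, 28, 33]
Extract 19: [17, 16, -1, 9, 19, 28, 33]
Extract 17: [16, 9, -1, 17, 19, 28, 33]
Extract 16: [9, -1, 16, 17, 19, 28, 33]
Extract 9: [-1, 9, 16, 17, 19, 28, 33]


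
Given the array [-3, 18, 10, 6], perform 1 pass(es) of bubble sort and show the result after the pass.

After pass 1: [-3, 10, 6, 18] (2 swaps)
Total swaps: 2


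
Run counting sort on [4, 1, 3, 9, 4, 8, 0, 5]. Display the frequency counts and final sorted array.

Count array: [1, 1, 0, 1, 2, 1, 0, 0, 1, 1]
(count[i] = number of elements equal to i)
Cumulative count: [1, 2, 2, 3, 5, 6, 6, 6, 7, 8]
Sorted: [0, 1, 3, 4, 4, 5, 8, 9]


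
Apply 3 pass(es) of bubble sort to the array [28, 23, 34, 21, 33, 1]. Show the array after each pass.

After pass 1: [23, 28, 21, 33, 1, 34] (4 swaps)
After pass 2: [23, 21, 28, 1, 33, 34] (2 swaps)
After pass 3: [21, 23, 1, 28, 33, 34] (2 swaps)
Total swaps: 8


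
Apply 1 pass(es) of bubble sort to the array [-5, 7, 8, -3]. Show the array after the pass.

After pass 1: [-5, 7, -3, 8] (1 swaps)
Total swaps: 1


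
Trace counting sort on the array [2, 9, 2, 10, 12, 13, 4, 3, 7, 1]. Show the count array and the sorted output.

Count array: [0, 1, 2, 1, 1, 0, 0, 1, 0, 1, 1, 0, 1, 1]
(count[i] = number of elements equal to i)
Cumulative count: [0, 1, 3, 4, 5, 5, 5, 6, 6, 7, 8, 8, 9, 10]
Sorted: [1, 2, 2, 3, 4, 7, 9, 10, 12, 13]


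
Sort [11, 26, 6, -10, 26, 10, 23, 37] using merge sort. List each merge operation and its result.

Divide and conquer:
  Merge [11] + [26] -> [11, 26]
  Merge [6] + [-10] -> [-10, 6]
  Merge [11, 26] + [-10, 6] -> [-10, 6, 11, 26]
  Merge [26] + [10] -> [10, 26]
  Merge [23] + [37] -> [23, 37]
  Merge [10, 26] + [23, 37] -> [10, 23, 26, 37]
  Merge [-10, 6, 11, 26] + [10, 23, 26, 37] -> [-10, 6, 10, 11, 23, 26, 26, 37]


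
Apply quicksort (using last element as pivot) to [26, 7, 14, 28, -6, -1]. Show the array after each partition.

Partition 1: pivot=-1 at index 1 -> [-6, -1, 14, 28, 26, 7]
Partition 2: pivot=7 at index 2 -> [-6, -1, 7, 28, 26, 14]
Partition 3: pivot=14 at index 3 -> [-6, -1, 7, 14, 26, 28]
Partition 4: pivot=28 at index 5 -> [-6, -1, 7, 14, 26, 28]


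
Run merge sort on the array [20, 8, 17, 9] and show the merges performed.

Divide and conquer:
  Merge [20] + [8] -> [8, 20]
  Merge [17] + [9] -> [9, 17]
  Merge [8, 20] + [9, 17] -> [8, 9, 17, 20]
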